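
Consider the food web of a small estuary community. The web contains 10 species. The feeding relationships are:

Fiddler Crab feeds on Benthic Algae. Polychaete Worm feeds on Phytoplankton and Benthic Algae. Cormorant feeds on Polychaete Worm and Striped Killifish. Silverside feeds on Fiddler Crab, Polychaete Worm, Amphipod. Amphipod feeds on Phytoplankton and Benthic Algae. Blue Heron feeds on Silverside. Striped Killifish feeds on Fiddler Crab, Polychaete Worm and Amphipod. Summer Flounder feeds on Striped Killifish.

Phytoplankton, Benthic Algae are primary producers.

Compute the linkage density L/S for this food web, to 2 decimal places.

L/S = 1.50

There are L = 15 links among S = 10 species.
L/S = 15/10 = 1.5000 ≈ 1.50.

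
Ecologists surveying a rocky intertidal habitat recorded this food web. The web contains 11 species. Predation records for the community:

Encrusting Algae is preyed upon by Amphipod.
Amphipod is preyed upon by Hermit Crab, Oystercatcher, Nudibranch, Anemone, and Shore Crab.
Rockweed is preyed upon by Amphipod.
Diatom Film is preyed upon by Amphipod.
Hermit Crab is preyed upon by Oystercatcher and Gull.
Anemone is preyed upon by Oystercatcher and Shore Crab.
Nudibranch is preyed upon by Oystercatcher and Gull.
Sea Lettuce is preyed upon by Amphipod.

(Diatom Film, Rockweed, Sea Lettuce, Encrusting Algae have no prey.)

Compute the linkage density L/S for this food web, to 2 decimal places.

There are L = 15 links among S = 11 species.
L/S = 15/11 = 1.3636 ≈ 1.36.

L/S = 1.36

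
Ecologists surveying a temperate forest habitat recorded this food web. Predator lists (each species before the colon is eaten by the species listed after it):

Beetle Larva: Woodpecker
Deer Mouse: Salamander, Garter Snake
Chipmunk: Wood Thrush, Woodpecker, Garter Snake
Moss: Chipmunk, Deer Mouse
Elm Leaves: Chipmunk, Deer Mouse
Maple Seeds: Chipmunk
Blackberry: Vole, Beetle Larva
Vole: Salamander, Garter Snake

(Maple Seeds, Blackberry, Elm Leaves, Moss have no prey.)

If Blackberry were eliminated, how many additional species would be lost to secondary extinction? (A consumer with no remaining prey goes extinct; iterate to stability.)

Remove Blackberry.
Round 1: Vole (all prey gone), Beetle Larva (all prey gone) → extinct.
No further losses. Total secondary extinctions: 2.

2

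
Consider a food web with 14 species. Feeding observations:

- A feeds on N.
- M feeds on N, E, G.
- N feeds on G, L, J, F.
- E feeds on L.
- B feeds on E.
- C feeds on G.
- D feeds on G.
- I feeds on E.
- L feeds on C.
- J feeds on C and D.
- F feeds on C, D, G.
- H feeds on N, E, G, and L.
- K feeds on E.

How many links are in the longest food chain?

One longest chain: G → C → L → N → A.
It has 5 species and 4 links.

4 links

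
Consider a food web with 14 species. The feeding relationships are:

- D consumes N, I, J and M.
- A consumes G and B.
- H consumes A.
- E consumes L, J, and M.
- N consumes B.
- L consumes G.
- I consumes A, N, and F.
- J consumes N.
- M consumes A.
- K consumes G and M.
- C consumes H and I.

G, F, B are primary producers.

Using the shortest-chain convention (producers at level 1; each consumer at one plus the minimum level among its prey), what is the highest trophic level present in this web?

Producers (level 1): G, F, B.
Following each consumer down to its lowest-level prey: F → I → C (levels 1 through 3).
All prey of C (I 2, H 3) are at level 2 or above, so C is at level 1 + 2 = 3.
Every consumer has at least one prey at level 2 or below, so none exceeds level 3.

3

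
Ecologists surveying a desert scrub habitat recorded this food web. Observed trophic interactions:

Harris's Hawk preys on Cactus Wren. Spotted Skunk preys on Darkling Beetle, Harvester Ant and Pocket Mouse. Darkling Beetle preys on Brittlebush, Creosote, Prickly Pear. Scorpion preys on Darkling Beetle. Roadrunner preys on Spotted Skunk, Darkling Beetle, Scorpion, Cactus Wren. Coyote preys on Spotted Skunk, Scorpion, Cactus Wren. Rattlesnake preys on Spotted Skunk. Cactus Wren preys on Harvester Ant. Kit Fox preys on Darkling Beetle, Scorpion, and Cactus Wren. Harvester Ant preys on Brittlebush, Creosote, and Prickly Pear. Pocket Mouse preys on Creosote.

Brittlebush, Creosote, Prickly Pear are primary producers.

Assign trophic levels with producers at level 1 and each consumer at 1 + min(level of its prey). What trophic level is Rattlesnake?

Brittlebush is a producer → level 1.
Darkling Beetle eats Brittlebush → level 2.
Spotted Skunk eats Darkling Beetle → level 3.
Rattlesnake eats Spotted Skunk → level 4.
No prey of Rattlesnake is below level 3, so 4 is the minimum.

Trophic level 4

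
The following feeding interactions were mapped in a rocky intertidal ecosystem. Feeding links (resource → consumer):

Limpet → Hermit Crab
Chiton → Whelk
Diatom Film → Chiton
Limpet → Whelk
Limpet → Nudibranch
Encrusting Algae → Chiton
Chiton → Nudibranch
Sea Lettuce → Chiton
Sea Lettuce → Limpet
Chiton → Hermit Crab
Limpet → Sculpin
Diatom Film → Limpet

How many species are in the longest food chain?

One longest chain: Sea Lettuce → Limpet → Sculpin.
It has 3 species and 2 links.

3 species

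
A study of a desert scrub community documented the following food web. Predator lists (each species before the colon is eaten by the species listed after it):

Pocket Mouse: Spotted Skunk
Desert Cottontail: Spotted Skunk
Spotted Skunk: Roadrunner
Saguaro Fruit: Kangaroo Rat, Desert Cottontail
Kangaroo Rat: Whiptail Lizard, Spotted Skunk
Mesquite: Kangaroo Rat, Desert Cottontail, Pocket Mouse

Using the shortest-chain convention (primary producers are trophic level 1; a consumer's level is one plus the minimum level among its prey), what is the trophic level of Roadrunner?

Trophic level 4

Saguaro Fruit is a producer → level 1.
Kangaroo Rat eats Saguaro Fruit → level 2.
Spotted Skunk eats Kangaroo Rat → level 3.
Roadrunner eats Spotted Skunk → level 4.
No prey of Roadrunner is below level 3, so 4 is the minimum.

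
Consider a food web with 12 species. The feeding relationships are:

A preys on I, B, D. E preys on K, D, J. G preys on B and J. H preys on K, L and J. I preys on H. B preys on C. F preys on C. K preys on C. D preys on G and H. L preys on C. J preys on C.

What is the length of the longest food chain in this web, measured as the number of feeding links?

4 links

One longest chain: C → J → G → D → E.
It has 5 species and 4 links.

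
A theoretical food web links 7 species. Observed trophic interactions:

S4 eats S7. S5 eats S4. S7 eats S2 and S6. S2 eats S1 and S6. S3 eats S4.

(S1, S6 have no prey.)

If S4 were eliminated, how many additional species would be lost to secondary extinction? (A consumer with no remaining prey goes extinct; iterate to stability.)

Remove S4.
Round 1: S5 (all prey gone), S3 (all prey gone) → extinct.
No further losses. Total secondary extinctions: 2.

2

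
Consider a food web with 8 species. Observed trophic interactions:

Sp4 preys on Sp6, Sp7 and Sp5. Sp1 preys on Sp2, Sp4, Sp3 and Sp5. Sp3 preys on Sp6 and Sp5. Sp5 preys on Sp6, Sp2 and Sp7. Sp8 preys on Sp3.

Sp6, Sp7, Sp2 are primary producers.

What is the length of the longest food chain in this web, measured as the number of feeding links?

3 links

One longest chain: Sp6 → Sp5 → Sp3 → Sp8.
It has 4 species and 3 links.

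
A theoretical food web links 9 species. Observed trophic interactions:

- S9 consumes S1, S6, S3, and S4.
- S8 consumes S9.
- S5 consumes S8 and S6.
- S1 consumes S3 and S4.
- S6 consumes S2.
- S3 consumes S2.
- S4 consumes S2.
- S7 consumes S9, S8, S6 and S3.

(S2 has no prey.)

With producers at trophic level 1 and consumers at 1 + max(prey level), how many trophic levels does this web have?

6

Producers (level 1): S2.
S2 → S3 → S1 → S9 → S8 → S7 gives S7 level 6.
No species has a prey at level 6, so no species reaches level 7.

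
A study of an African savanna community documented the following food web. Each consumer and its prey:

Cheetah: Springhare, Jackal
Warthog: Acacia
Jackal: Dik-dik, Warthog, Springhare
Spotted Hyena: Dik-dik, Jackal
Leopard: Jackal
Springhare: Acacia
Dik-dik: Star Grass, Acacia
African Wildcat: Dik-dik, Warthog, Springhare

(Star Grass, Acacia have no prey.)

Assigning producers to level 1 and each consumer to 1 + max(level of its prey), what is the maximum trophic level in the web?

Producers (level 1): Star Grass, Acacia.
Star Grass → Dik-dik → Jackal → Spotted Hyena gives Spotted Hyena level 4.
No species has a prey at level 4, so no species reaches level 5.

4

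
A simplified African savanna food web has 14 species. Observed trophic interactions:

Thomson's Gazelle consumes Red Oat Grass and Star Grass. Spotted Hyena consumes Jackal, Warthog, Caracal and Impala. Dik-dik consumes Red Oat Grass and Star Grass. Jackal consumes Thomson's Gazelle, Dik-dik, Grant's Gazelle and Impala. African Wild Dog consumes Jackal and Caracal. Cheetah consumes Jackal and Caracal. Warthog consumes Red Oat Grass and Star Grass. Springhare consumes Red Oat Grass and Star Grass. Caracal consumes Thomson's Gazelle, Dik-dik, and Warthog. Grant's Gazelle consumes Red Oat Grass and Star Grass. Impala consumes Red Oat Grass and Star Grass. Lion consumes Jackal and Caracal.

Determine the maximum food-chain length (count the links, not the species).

One longest chain: Red Oat Grass → Thomson's Gazelle → Jackal → Spotted Hyena.
It has 4 species and 3 links.

3 links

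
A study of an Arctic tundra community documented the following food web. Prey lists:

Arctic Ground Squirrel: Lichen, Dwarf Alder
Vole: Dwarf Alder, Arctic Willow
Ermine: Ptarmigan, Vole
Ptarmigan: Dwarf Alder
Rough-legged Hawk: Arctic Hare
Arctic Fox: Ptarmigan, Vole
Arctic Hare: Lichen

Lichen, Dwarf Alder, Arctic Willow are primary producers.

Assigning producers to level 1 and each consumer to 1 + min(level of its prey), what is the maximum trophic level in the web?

3

Producers (level 1): Lichen, Dwarf Alder, Arctic Willow.
Following each consumer down to its lowest-level prey: Dwarf Alder → Ptarmigan → Arctic Fox (levels 1 through 3).
All prey of Arctic Fox (Ptarmigan 2, Vole 2) are at level 2 or above, so Arctic Fox is at level 1 + 2 = 3.
Every consumer has at least one prey at level 2 or below, so none exceeds level 3.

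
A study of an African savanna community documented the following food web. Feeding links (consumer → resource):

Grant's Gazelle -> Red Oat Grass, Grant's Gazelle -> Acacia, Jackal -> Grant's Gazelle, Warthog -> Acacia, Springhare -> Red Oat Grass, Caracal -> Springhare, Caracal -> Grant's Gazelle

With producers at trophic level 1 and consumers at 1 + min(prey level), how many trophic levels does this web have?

Producers (level 1): Acacia, Red Oat Grass.
Following each consumer down to its lowest-level prey: Acacia → Grant's Gazelle → Caracal (levels 1 through 3).
All prey of Caracal (Grant's Gazelle 2, Springhare 2) are at level 2 or above, so Caracal is at level 1 + 2 = 3.
Every consumer has at least one prey at level 2 or below, so none exceeds level 3.

3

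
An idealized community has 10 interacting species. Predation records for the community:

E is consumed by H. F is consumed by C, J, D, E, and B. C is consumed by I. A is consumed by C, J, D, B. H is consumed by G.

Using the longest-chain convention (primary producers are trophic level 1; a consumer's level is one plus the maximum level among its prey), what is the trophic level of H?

F is a producer → level 1.
E eats F → level 2.
H eats E → level 3.

Trophic level 3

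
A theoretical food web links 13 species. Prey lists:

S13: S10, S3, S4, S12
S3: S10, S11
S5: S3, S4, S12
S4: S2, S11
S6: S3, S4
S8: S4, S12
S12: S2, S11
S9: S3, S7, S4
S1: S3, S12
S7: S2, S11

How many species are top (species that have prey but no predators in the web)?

6

Top species (has prey, but nothing eats it): S5, S9, S6, S13, S1, S8.
Count: 6.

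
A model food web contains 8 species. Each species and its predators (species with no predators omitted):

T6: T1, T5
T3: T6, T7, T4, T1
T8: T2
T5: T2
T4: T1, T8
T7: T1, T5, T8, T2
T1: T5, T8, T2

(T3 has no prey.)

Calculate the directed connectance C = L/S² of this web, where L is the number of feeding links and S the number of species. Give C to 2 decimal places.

C = 0.27

The web has S = 8 species and L = 17 feeding links.
C = L / S² = 17 / 64 = 0.2656 ≈ 0.27.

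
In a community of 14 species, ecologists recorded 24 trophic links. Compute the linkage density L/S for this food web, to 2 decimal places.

There are L = 24 links among S = 14 species.
L/S = 24/14 = 1.7143 ≈ 1.71.

L/S = 1.71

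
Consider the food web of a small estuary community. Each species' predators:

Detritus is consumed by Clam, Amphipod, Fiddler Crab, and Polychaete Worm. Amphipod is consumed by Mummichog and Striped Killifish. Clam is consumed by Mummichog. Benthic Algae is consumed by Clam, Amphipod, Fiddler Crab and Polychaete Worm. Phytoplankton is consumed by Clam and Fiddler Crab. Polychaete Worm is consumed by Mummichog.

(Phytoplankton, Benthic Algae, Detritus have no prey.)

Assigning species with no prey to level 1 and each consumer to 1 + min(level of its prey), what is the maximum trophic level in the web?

Basal resources (level 1): Phytoplankton, Benthic Algae, Detritus.
Following each consumer down to its lowest-level prey: Benthic Algae → Polychaete Worm → Mummichog (levels 1 through 3).
All prey of Mummichog (Polychaete Worm 2, Clam 2, Amphipod 2) are at level 2 or above, so Mummichog is at level 1 + 2 = 3.
Every consumer has at least one prey at level 2 or below, so none exceeds level 3.

3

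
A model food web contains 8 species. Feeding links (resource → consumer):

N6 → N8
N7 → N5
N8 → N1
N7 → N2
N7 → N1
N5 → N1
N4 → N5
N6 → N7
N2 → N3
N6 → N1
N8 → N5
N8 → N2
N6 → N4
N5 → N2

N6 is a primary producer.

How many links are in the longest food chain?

One longest chain: N6 → N4 → N5 → N2 → N3.
It has 5 species and 4 links.

4 links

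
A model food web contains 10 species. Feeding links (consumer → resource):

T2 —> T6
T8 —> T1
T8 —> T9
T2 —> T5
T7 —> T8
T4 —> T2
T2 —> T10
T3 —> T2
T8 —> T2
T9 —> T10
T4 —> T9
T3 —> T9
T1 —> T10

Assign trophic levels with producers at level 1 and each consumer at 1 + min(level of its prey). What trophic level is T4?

Trophic level 3

T5 is a producer → level 1.
T2 eats T5 → level 2.
T4 eats T2 → level 3.
No prey of T4 is below level 2, so 3 is the minimum.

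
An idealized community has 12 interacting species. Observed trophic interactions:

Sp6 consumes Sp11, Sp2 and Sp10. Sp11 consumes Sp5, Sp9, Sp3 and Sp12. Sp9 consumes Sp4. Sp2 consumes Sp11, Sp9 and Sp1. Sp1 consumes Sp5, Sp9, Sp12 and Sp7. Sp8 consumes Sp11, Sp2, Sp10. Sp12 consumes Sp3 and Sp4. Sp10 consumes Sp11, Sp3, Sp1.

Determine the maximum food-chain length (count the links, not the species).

One longest chain: Sp3 → Sp12 → Sp11 → Sp10 → Sp8.
It has 5 species and 4 links.

4 links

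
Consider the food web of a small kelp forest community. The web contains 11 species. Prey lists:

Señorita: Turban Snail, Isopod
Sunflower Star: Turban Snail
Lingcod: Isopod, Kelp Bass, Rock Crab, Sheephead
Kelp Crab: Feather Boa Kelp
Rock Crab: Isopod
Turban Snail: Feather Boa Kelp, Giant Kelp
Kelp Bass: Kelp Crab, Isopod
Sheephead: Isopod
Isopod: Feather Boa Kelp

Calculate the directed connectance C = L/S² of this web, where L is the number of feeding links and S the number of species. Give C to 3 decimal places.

C = 0.124

The web has S = 11 species and L = 15 feeding links.
C = L / S² = 15 / 121 = 0.1240 ≈ 0.124.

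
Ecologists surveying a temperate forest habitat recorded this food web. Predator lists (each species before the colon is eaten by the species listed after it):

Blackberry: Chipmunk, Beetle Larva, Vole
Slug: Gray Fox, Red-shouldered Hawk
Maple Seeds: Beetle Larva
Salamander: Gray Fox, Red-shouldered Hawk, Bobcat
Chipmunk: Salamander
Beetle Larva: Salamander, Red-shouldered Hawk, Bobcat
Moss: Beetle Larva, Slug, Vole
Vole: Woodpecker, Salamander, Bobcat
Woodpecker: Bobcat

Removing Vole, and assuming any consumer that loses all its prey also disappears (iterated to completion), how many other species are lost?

1

Remove Vole.
Round 1: Woodpecker (all prey gone) → extinct.
No further losses. Total secondary extinctions: 1.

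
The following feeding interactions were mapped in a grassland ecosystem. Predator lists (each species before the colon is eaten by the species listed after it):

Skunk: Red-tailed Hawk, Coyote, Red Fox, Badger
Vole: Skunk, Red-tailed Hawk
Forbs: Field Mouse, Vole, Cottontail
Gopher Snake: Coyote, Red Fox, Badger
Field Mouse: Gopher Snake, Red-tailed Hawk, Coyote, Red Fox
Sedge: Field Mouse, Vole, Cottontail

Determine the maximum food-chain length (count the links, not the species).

One longest chain: Forbs → Vole → Skunk → Red-tailed Hawk.
It has 4 species and 3 links.

3 links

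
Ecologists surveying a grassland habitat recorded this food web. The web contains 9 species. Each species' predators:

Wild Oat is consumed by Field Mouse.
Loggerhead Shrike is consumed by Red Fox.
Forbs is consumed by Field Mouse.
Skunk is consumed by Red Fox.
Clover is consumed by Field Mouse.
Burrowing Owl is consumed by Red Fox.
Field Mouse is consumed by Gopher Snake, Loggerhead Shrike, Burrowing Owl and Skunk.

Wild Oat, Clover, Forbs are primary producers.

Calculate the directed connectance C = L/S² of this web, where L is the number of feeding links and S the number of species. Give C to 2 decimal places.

The web has S = 9 species and L = 10 feeding links.
C = L / S² = 10 / 81 = 0.1235 ≈ 0.12.

C = 0.12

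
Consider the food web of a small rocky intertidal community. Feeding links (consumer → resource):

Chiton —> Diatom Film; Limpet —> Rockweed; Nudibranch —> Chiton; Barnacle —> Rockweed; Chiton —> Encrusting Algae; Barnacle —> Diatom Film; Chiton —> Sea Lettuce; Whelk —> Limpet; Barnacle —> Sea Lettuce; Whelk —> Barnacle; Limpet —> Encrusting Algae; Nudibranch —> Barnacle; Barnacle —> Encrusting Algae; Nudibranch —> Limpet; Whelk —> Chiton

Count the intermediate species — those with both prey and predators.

3

Intermediate species (has both prey and predators): Barnacle, Chiton, Limpet.
Count: 3.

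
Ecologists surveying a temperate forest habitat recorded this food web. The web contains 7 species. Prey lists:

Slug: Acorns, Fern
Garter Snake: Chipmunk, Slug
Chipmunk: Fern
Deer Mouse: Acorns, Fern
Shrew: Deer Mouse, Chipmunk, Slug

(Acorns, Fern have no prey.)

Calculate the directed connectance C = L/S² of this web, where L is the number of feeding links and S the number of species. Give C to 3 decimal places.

C = 0.204

The web has S = 7 species and L = 10 feeding links.
C = L / S² = 10 / 49 = 0.2041 ≈ 0.204.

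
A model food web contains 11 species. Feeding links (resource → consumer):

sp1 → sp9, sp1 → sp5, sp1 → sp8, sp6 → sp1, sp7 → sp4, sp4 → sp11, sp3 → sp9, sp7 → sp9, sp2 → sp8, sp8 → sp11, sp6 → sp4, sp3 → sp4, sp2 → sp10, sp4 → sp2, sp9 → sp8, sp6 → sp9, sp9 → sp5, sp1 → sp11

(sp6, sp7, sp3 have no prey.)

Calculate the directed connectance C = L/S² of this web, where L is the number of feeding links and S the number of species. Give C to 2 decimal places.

The web has S = 11 species and L = 18 feeding links.
C = L / S² = 18 / 121 = 0.1488 ≈ 0.15.

C = 0.15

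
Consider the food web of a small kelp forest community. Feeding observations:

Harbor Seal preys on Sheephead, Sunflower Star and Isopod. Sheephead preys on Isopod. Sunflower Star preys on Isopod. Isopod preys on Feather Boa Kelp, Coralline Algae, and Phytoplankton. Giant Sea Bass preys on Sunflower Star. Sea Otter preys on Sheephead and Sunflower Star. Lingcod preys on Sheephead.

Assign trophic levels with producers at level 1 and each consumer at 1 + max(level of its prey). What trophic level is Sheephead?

Coralline Algae is a producer → level 1.
Isopod eats Coralline Algae (level 1); other prey at levels: Feather Boa Kelp 1, Phytoplankton 1 → level 2.
Sheephead eats Isopod → level 3.

Trophic level 3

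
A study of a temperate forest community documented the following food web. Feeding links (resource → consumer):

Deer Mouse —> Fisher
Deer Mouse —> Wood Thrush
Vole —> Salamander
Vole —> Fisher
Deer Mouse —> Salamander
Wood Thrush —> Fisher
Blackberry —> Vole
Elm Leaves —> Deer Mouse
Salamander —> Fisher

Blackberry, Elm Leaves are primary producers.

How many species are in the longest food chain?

One longest chain: Elm Leaves → Deer Mouse → Wood Thrush → Fisher.
It has 4 species and 3 links.

4 species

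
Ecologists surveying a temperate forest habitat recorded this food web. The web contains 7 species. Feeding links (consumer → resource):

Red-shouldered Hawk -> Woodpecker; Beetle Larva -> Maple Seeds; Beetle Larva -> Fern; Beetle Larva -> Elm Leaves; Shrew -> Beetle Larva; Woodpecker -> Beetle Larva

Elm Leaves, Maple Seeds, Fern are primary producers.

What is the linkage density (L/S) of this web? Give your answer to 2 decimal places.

There are L = 6 links among S = 7 species.
L/S = 6/7 = 0.8571 ≈ 0.86.

L/S = 0.86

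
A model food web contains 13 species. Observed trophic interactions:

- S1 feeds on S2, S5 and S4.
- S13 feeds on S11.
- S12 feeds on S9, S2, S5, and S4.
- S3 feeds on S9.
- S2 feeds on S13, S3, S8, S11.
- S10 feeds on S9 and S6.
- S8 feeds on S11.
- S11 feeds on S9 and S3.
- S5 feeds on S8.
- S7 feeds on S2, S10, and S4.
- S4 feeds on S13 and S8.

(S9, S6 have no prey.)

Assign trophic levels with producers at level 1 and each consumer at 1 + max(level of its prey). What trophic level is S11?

S9 is a producer → level 1.
S3 eats S9 → level 2.
S11 eats S3 (level 2); other prey at levels: S9 1 → level 3.

Trophic level 3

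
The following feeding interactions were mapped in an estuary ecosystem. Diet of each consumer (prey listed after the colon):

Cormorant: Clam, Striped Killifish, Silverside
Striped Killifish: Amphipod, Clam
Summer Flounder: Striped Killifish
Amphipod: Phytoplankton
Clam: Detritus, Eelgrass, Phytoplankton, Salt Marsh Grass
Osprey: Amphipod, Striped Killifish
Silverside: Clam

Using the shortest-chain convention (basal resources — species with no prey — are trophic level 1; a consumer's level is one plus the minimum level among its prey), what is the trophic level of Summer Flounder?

Trophic level 4

Phytoplankton has no prey (basal) → level 1.
Amphipod eats Phytoplankton → level 2.
Striped Killifish eats Amphipod → level 3.
Summer Flounder eats Striped Killifish → level 4.
No prey of Summer Flounder is below level 3, so 4 is the minimum.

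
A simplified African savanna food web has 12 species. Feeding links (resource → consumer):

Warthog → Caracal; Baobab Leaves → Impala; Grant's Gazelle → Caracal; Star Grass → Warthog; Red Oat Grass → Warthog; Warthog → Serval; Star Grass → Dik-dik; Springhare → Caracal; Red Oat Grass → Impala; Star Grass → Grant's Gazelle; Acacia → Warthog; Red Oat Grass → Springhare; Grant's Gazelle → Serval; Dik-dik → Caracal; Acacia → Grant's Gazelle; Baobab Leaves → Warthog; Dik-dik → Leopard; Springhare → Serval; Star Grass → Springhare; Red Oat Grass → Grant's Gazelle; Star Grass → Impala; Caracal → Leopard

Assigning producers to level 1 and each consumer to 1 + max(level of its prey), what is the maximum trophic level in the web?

Producers (level 1): Baobab Leaves, Acacia, Red Oat Grass, Star Grass.
Baobab Leaves → Warthog → Caracal → Leopard gives Leopard level 4.
No species has a prey at level 4, so no species reaches level 5.

4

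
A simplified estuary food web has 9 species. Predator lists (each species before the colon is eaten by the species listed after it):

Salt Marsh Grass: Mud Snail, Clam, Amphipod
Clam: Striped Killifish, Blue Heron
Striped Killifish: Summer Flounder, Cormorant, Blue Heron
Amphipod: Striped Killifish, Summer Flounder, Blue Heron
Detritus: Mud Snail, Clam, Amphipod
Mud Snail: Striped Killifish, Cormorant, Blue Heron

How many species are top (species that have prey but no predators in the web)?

3

Top species (has prey, but nothing eats it): Summer Flounder, Cormorant, Blue Heron.
Count: 3.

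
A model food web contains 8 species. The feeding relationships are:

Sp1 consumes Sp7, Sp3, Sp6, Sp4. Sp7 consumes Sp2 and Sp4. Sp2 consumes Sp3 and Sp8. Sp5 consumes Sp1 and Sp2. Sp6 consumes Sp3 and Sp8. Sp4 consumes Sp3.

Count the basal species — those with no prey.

Basal species (no prey listed): Sp3, Sp8.
Count: 2.

2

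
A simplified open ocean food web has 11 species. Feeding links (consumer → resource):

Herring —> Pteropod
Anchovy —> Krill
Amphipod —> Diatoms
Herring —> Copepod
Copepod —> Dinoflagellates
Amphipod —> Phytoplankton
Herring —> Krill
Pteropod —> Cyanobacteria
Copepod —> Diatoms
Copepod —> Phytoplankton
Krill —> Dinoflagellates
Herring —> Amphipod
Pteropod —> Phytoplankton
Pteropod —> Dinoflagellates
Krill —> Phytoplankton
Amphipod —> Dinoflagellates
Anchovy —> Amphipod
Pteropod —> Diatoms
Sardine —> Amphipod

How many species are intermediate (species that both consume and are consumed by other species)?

Intermediate species (has both prey and predators): Amphipod, Krill, Copepod, Pteropod.
Count: 4.

4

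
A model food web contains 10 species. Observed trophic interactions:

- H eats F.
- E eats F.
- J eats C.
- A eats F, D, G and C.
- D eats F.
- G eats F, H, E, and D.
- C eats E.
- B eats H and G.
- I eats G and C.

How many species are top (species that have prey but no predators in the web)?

4

Top species (has prey, but nothing eats it): J, B, I, A.
Count: 4.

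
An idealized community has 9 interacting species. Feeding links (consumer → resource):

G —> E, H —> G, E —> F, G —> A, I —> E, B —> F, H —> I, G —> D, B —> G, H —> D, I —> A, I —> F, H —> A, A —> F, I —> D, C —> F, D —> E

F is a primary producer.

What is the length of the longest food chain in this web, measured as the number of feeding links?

One longest chain: F → E → D → G → B.
It has 5 species and 4 links.

4 links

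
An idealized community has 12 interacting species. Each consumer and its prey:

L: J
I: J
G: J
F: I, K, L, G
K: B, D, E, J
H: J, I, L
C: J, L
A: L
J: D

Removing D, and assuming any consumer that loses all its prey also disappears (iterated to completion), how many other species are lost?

Remove D.
Round 1: J (all prey gone) → extinct.
Round 2: I (all prey gone), L (all prey gone), G (all prey gone) → extinct.
Round 3: C (all prey gone), A (all prey gone), H (all prey gone) → extinct.
No further losses. Total secondary extinctions: 7.

7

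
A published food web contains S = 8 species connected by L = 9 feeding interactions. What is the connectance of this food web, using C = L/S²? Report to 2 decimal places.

C = 0.14

The web has S = 8 species and L = 9 feeding links.
C = L / S² = 9 / 64 = 0.1406 ≈ 0.14.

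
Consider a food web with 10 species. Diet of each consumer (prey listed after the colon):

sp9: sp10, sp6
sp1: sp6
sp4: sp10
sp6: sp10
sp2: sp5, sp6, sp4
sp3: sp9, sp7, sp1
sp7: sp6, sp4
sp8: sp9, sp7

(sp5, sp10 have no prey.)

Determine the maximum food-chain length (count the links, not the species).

3 links

One longest chain: sp10 → sp6 → sp9 → sp3.
It has 4 species and 3 links.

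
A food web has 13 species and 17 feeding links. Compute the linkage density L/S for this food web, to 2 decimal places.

L/S = 1.31

There are L = 17 links among S = 13 species.
L/S = 17/13 = 1.3077 ≈ 1.31.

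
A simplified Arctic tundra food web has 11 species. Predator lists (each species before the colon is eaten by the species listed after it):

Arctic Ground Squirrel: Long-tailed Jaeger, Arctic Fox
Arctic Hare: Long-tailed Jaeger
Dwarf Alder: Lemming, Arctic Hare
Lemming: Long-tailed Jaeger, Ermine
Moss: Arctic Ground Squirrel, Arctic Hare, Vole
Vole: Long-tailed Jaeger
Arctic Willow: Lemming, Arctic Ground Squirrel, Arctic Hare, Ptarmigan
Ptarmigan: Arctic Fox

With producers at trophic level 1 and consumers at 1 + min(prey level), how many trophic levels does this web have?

3

Producers (level 1): Arctic Willow, Dwarf Alder, Moss.
Following each consumer down to its lowest-level prey: Arctic Willow → Arctic Ground Squirrel → Arctic Fox (levels 1 through 3).
All prey of Arctic Fox (Arctic Ground Squirrel 2, Ptarmigan 2) are at level 2 or above, so Arctic Fox is at level 1 + 2 = 3.
Every consumer has at least one prey at level 2 or below, so none exceeds level 3.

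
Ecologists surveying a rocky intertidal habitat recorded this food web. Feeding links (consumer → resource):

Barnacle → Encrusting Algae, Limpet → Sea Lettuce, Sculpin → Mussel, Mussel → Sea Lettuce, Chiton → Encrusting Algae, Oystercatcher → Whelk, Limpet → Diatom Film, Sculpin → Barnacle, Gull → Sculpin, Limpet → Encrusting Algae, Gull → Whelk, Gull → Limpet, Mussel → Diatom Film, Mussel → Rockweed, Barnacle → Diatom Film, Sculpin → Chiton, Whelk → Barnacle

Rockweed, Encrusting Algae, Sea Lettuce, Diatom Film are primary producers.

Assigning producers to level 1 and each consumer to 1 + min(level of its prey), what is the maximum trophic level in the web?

4

Producers (level 1): Rockweed, Encrusting Algae, Sea Lettuce, Diatom Film.
Following each consumer down to its lowest-level prey: Encrusting Algae → Barnacle → Whelk → Oystercatcher (levels 1 through 4).
All prey of Oystercatcher (Whelk 3) are at level 3 or above, so Oystercatcher is at level 1 + 3 = 4.
Every consumer has at least one prey at level 3 or below, so none exceeds level 4.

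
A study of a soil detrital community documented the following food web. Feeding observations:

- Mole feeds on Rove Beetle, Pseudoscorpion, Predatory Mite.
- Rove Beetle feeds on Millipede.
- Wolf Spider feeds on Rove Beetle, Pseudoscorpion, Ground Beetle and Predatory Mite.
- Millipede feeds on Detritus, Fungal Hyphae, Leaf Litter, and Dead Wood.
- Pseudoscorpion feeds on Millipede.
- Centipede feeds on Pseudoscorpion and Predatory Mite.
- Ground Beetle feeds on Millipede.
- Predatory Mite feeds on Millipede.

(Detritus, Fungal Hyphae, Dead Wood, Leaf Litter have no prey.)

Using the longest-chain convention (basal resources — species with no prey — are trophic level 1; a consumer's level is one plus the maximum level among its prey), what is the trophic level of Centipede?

Trophic level 4

Detritus has no prey (basal) → level 1.
Millipede eats Detritus (level 1); other prey at levels: Fungal Hyphae 1, Dead Wood 1, Leaf Litter 1 → level 2.
Predatory Mite eats Millipede → level 3.
Centipede eats Predatory Mite (level 3); other prey at levels: Pseudoscorpion 3 → level 4.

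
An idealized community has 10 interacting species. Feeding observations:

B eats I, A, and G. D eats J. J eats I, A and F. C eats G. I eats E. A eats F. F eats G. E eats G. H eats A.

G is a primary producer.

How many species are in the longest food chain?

One longest chain: G → F → A → J → D.
It has 5 species and 4 links.

5 species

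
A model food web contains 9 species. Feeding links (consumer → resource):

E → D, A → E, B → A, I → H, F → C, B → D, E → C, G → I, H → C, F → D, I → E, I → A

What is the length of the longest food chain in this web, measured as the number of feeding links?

4 links

One longest chain: D → E → A → I → G.
It has 5 species and 4 links.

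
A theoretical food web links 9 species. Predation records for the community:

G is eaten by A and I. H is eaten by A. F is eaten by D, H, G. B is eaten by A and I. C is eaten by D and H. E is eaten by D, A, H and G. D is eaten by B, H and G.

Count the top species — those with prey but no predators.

Top species (has prey, but nothing eats it): I, A.
Count: 2.

2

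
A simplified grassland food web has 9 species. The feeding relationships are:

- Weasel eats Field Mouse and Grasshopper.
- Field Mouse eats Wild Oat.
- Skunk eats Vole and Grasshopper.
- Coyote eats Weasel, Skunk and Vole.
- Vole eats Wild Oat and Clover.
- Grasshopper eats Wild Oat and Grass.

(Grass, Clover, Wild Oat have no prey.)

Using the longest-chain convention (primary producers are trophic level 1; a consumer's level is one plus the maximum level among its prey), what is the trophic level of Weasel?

Trophic level 3

Grass is a producer → level 1.
Grasshopper eats Grass (level 1); other prey at levels: Wild Oat 1 → level 2.
Weasel eats Grasshopper (level 2); other prey at levels: Field Mouse 2 → level 3.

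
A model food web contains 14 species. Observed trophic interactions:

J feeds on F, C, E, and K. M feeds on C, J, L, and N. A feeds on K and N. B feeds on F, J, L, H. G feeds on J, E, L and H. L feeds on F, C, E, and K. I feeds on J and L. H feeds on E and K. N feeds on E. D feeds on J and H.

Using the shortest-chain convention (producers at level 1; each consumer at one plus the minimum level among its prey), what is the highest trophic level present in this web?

3

Producers (level 1): F, C, E, K.
Following each consumer down to its lowest-level prey: F → L → I (levels 1 through 3).
All prey of I (L 2, J 2) are at level 2 or above, so I is at level 1 + 2 = 3.
Every consumer has at least one prey at level 2 or below, so none exceeds level 3.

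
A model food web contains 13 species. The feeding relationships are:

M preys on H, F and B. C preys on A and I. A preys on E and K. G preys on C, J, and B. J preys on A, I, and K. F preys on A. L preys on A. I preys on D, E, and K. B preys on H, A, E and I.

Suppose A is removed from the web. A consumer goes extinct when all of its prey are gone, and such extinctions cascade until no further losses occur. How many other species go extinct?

2

Remove A.
Round 1: L (all prey gone), F (all prey gone) → extinct.
No further losses. Total secondary extinctions: 2.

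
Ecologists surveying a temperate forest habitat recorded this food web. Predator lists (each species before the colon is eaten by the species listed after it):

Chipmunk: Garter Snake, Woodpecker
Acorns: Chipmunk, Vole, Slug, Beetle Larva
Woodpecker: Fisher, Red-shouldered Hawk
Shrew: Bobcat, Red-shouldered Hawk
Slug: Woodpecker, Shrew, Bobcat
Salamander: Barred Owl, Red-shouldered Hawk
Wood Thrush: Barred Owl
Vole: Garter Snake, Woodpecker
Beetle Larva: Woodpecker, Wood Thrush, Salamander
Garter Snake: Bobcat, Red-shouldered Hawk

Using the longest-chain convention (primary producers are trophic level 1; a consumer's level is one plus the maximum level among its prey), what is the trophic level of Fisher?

Trophic level 4

Acorns is a producer → level 1.
Chipmunk eats Acorns → level 2.
Woodpecker eats Chipmunk (level 2); other prey at levels: Vole 2, Slug 2, Beetle Larva 2 → level 3.
Fisher eats Woodpecker → level 4.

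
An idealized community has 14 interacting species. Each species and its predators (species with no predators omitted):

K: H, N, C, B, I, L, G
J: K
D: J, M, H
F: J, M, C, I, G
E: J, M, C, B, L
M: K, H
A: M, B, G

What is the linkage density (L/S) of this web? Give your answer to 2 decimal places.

L/S = 1.86

There are L = 26 links among S = 14 species.
L/S = 26/14 = 1.8571 ≈ 1.86.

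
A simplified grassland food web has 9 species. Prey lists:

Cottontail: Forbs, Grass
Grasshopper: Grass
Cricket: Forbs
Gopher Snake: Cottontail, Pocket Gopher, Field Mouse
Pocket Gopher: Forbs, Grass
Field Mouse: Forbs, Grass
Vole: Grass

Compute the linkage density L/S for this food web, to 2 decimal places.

L/S = 1.33

There are L = 12 links among S = 9 species.
L/S = 12/9 = 1.3333 ≈ 1.33.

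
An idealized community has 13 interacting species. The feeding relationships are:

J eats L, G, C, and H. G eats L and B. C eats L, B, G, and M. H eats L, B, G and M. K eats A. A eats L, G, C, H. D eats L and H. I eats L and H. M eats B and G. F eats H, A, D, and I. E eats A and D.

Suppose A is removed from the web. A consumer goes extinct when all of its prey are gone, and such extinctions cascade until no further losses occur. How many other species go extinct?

1

Remove A.
Round 1: K (all prey gone) → extinct.
No further losses. Total secondary extinctions: 1.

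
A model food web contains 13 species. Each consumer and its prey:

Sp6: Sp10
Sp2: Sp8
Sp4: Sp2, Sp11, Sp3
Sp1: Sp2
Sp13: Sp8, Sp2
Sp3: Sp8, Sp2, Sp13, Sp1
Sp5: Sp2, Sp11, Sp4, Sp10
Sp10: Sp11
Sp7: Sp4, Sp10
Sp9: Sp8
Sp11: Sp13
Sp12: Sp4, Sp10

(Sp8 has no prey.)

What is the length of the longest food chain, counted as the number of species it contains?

6 species

One longest chain: Sp8 → Sp2 → Sp13 → Sp11 → Sp10 → Sp6.
It has 6 species and 5 links.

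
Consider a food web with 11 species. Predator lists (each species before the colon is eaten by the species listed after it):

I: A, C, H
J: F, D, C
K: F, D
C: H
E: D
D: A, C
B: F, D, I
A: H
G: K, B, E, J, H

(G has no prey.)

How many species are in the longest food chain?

5 species

One longest chain: G → K → D → A → H.
It has 5 species and 4 links.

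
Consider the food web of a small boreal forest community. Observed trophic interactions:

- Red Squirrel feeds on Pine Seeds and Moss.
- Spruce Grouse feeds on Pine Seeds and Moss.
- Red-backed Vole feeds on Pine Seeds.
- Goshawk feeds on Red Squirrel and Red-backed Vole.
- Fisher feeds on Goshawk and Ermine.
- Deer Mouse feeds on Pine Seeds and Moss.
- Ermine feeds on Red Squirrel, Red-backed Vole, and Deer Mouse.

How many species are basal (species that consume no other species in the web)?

2

Basal species (no prey listed): Moss, Pine Seeds.
Count: 2.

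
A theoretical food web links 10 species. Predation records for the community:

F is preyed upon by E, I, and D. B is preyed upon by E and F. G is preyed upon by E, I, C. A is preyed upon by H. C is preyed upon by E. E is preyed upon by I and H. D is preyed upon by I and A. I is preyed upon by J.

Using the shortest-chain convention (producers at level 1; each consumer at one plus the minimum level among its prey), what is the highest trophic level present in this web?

Producers (level 1): G, B.
Following each consumer down to its lowest-level prey: B → F → D → A (levels 1 through 4).
All prey of A (D 3) are at level 3 or above, so A is at level 1 + 3 = 4.
Every consumer has at least one prey at level 3 or below, so none exceeds level 4.

4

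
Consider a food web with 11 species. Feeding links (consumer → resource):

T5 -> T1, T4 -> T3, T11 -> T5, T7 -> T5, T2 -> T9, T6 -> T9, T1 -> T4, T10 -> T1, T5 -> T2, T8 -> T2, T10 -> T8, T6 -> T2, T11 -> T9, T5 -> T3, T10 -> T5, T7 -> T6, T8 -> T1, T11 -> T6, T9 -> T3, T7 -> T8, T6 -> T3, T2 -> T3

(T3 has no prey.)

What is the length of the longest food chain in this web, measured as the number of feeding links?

One longest chain: T3 → T9 → T2 → T5 → T7.
It has 5 species and 4 links.

4 links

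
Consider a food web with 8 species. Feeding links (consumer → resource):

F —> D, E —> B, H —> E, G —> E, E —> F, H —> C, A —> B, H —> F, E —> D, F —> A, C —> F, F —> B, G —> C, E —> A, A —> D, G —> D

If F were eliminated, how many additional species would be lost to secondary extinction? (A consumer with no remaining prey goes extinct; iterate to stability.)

1

Remove F.
Round 1: C (all prey gone) → extinct.
No further losses. Total secondary extinctions: 1.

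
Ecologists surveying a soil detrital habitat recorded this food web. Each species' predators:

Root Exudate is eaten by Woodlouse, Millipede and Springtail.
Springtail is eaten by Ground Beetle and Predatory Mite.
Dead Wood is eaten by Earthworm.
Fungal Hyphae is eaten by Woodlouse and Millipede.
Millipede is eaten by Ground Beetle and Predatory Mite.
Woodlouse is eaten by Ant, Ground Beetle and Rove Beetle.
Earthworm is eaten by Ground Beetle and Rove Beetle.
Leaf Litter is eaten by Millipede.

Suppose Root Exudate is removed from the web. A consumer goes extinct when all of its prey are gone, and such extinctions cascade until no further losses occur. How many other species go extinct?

Remove Root Exudate.
Round 1: Springtail (all prey gone) → extinct.
No further losses. Total secondary extinctions: 1.

1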